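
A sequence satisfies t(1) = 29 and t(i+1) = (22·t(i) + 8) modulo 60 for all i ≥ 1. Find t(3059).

Listing terms: t(1) = 29; t(2) = 46; t(3) = 0; t(4) = 8; t(5) = 4; t(6) = 36; t(7) = 20; t(8) = 28; t(9) = 24; t(10) = 56; t(11) = 40; t(12) = 48; t(13) = 44; t(14) = 16; t(15) = 0.
Since t(15) = t(3) = 0, the sequence is eventually periodic: after a pre-period of length 2 it cycles with period 12.
For i ≥ 3, t(i) depends only on (i - 3) mod 12. (3059 - 3) mod 12 = 8, so t(3059) = t(11) = 40.

40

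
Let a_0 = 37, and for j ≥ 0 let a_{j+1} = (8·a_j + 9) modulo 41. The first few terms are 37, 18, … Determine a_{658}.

7

Listing terms: a_0 = 37; a_1 = 18; a_2 = 30; a_3 = 3; a_4 = 33; a_5 = 27; a_6 = 20; a_7 = 5; a_8 = 8; a_9 = 32; a_{10} = 19; a_{11} = 38; a_{12} = 26; a_{13} = 12; a_{14} = 23; a_{15} = 29; a_{16} = 36; a_{17} = 10; a_{18} = 7; a_{19} = 24; a_{20} = 37.
The sequence repeats with period 20.
(658 - 0) mod 20 = 18, so a_{658} = a_{18} = 7.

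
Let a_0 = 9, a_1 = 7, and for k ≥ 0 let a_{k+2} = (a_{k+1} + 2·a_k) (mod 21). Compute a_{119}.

a_0 = 9,  a_1 = 7,  a_2 = 4,  a_3 = 18,  a_4 = 5,  a_5 = 20,  a_6 = 9,  a_7 = 7.
Since (a_6, a_7) = (a_0, a_1) = (9, 7) (two consecutive terms determine the rest), the sequence is periodic with period 6.
So a_{119} = a_{0 + ((119-0) mod 6)} = a_5 = 20.

20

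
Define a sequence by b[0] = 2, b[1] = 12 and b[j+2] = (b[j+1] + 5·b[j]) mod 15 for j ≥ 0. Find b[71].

Computing terms: b[0] = 2,  b[1] = 12,  b[2] = 7,  b[3] = 7,  b[4] = 12,  b[5] = 2,  b[6] = 2,  b[7] = 12.
The sequence repeats with period 6.
(71 - 0) mod 6 = 5, so b[71] = b[5] = 2.

2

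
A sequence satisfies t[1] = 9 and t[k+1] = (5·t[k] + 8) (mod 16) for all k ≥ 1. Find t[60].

13

t[1] = 9, t[2] = 5, t[3] = 1, t[4] = 13, t[5] = 9.
The sequence repeats with period 4.
So t[60] = t[1 + ((60-1) mod 4)] = t[4] = 13.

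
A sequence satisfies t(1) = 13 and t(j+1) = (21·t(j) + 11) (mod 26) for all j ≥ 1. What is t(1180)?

10

Computing terms: t(1) = 13, t(2) = 24, t(3) = 21, t(4) = 10, t(5) = 13.
The sequence repeats with period 4.
So t(1180) = t(1 + ((1180-1) mod 4)) = t(4) = 10.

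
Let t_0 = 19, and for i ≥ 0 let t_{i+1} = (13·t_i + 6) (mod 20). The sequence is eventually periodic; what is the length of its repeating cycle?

Computing terms: t_0 = 19; t_1 = 13; t_2 = 15; t_3 = 1; t_4 = 19.
Since t_4 = t_0 = 19, the sequence is periodic with period 4.

4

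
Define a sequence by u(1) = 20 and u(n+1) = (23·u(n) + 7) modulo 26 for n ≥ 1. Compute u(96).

13

u(1) = 20, u(2) = 25, u(3) = 10, u(4) = 3, u(5) = 24, u(6) = 13, u(7) = 20.
The sequence repeats with period 6.
So u(96) = u(1 + ((96-1) mod 6)) = u(6) = 13.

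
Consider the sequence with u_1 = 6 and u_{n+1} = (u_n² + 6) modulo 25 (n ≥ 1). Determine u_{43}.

6

u_1 = 6,  u_2 = 17,  u_3 = 20,  u_4 = 6.
Since u_4 = u_1 = 6, the sequence is periodic with period 3.
(43 - 1) mod 3 = 0, so u_{43} = u_1 = 6.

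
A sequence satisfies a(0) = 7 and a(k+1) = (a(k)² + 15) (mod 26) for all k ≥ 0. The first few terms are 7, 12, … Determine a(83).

We have a(0) = 7,  a(1) = 12,  a(2) = 3,  a(3) = 24,  a(4) = 19,  a(5) = 12.
Since a(5) = a(1) = 12, the sequence is eventually periodic: after a pre-period of length 1 it cycles with period 4.
For k ≥ 1, a(k) depends only on (k - 1) mod 4. (83 - 1) mod 4 = 2, so a(83) = a(3) = 24.

24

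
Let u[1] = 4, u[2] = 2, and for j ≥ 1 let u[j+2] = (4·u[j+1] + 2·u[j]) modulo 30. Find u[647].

We have u[1] = 4, u[2] = 2, u[3] = 16, u[4] = 8, u[5] = 4, u[6] = 2.
Since (u[5], u[6]) = (u[1], u[2]) = (4, 2) (two consecutive terms determine the rest), the sequence is periodic with period 4.
So u[647] = u[1 + ((647-1) mod 4)] = u[3] = 16.

16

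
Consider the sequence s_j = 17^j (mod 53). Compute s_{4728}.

We have s_1 = 17; s_2 = 24; s_3 = 37; s_4 = 46; s_5 = 40; s_6 = 44; s_7 = 6; s_8 = 49; s_9 = 38; s_{10} = 10; s_{11} = 11; s_{12} = 28; s_{13} = 52; s_{14} = 36; s_{15} = 29; s_{16} = 16; s_{17} = 7; s_{18} = 13; s_{19} = 9; s_{20} = 47; s_{21} = 4; s_{22} = 15; s_{23} = 43; s_{24} = 42; s_{25} = 25; s_{26} = 1; s_{27} = 17.
The sequence repeats with period 26.
So s_{4728} = s_{1 + ((4728-1) mod 26)} = s_{22} = 15.

15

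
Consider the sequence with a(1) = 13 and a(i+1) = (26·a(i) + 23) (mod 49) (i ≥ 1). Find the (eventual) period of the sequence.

42

Computing terms: a(1) = 13; a(2) = 18; a(3) = 1; a(4) = 0; a(5) = 23; a(6) = 33; a(7) = 48; a(8) = 46; a(9) = 43; a(10) = 14; a(11) = 44; a(12) = 40; a(13) = 34; a(14) = 25; a(15) = 36; a(16) = 28; a(17) = 16; a(18) = 47; a(19) = 20; a(20) = 4; a(21) = 29; a(22) = 42; a(23) = 37; a(24) = 5; a(25) = 6; a(26) = 32; a(27) = 22; a(28) = 7; a(29) = 9; a(30) = 12; a(31) = 41; a(32) = 11; a(33) = 15; a(34) = 21; a(35) = 30; a(36) = 19; a(37) = 27; a(38) = 39; a(39) = 8; a(40) = 35; a(41) = 2; a(42) = 26; a(43) = 13.
The sequence repeats with period 42.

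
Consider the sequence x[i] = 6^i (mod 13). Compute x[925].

6

Listing terms: x[0] = 1; x[1] = 6; x[2] = 10; x[3] = 8; x[4] = 9; x[5] = 2; x[6] = 12; x[7] = 7; x[8] = 3; x[9] = 5; x[10] = 4; x[11] = 11; x[12] = 1.
The sequence repeats with period 12.
So x[925] = x[0 + ((925-0) mod 12)] = x[1] = 6.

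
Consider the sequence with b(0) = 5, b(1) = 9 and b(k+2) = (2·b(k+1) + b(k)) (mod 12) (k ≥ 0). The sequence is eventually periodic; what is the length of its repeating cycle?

Listing terms: b(0) = 5,  b(1) = 9,  b(2) = 11,  b(3) = 7,  b(4) = 1,  b(5) = 9,  b(6) = 7,  b(7) = 11,  b(8) = 5,  b(9) = 9.
Since (b(8), b(9)) = (b(0), b(1)) = (5, 9) (two consecutive terms determine the rest), the sequence is periodic with period 8.

8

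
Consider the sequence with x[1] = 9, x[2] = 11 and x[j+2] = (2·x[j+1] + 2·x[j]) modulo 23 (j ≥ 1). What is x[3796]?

x[1] = 9,  x[2] = 11,  x[3] = 17,  x[4] = 10,  x[5] = 8,  x[6] = 13,  x[7] = 19,  x[8] = 18,  x[9] = 5,  x[10] = 0,  x[11] = 10,  x[12] = 20,  x[13] = 14,  x[14] = 22,  x[15] = 3,  x[16] = 4,  x[17] = 14,  x[18] = 13,  x[19] = 8,  x[20] = 19,  x[21] = 8,  x[22] = 8,  x[23] = 9,  x[24] = 11.
Since (x[23], x[24]) = (x[1], x[2]) = (9, 11) (two consecutive terms determine the rest), the sequence is periodic with period 22.
(3796 - 1) mod 22 = 11, so x[3796] = x[12] = 20.

20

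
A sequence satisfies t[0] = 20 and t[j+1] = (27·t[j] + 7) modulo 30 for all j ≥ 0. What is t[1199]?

Listing terms: t[0] = 20, t[1] = 7, t[2] = 16, t[3] = 19, t[4] = 10, t[5] = 7.
Since t[5] = t[1] = 7, the sequence is eventually periodic: after a pre-period of length 1 it cycles with period 4.
For j ≥ 1, t[j] depends only on (j - 1) mod 4. (1199 - 1) mod 4 = 2, so t[1199] = t[3] = 19.

19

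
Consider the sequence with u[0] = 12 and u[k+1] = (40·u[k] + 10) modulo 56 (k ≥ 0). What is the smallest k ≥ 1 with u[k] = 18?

3

Listing terms: u[0] = 12,  u[1] = 42,  u[2] = 10,  u[3] = 18,  u[4] = 2,  u[5] = 34,  u[6] = 26,  u[7] = 42.
Since u[7] = u[1] = 42, the sequence is eventually periodic: after a pre-period of length 1 it cycles with period 6.
The value 18 first appears (with k ≥ 1) at u[3].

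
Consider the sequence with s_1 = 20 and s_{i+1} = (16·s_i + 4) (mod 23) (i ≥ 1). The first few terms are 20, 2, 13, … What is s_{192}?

We have s_1 = 20, s_2 = 2, s_3 = 13, s_4 = 5, s_5 = 15, s_6 = 14, s_7 = 21, s_8 = 18, s_9 = 16, s_{10} = 7, s_{11} = 1, s_{12} = 20.
Since s_{12} = s_1 = 20, the sequence is periodic with period 11.
(192 - 1) mod 11 = 4, so s_{192} = s_5 = 15.

15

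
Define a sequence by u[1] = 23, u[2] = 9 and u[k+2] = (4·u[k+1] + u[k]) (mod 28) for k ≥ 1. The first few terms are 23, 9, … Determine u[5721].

Listing terms: u[1] = 23,  u[2] = 9,  u[3] = 3,  u[4] = 21,  u[5] = 3,  u[6] = 5,  u[7] = 23,  u[8] = 13,  u[9] = 19,  u[10] = 5,  u[11] = 11,  u[12] = 21,  u[13] = 11,  u[14] = 9,  u[15] = 19,  u[16] = 1,  u[17] = 23,  u[18] = 9.
The sequence repeats with period 16.
(5721 - 1) mod 16 = 8, so u[5721] = u[9] = 19.

19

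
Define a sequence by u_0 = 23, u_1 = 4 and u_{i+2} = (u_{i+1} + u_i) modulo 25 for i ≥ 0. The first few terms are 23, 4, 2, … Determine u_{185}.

u_0 = 23, u_1 = 4, u_2 = 2, u_3 = 6, u_4 = 8, u_5 = 14, u_6 = 22, u_7 = 11, u_8 = 8, u_9 = 19, u_{10} = 2, u_{11} = 21, u_{12} = 23, u_{13} = 19, u_{14} = 17, u_{15} = 11, u_{16} = 3, u_{17} = 14, u_{18} = 17, u_{19} = 6, u_{20} = 23, u_{21} = 4.
Since (u_{20}, u_{21}) = (u_0, u_1) = (23, 4) (two consecutive terms determine the rest), the sequence is periodic with period 20.
(185 - 0) mod 20 = 5, so u_{185} = u_5 = 14.

14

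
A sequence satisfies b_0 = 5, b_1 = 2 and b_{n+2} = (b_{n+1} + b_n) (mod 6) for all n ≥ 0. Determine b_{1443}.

b_0 = 5,  b_1 = 2,  b_2 = 1,  b_3 = 3,  b_4 = 4,  b_5 = 1,  b_6 = 5,  b_7 = 0,  b_8 = 5,  b_9 = 5,  b_{10} = 4,  b_{11} = 3,  b_{12} = 1,  b_{13} = 4,  b_{14} = 5,  b_{15} = 3,  b_{16} = 2,  b_{17} = 5,  b_{18} = 1,  b_{19} = 0,  b_{20} = 1,  b_{21} = 1,  b_{22} = 2,  b_{23} = 3,  b_{24} = 5,  b_{25} = 2.
Since (b_{24}, b_{25}) = (b_0, b_1) = (5, 2) (two consecutive terms determine the rest), the sequence is periodic with period 24.
(1443 - 0) mod 24 = 3, so b_{1443} = b_3 = 3.

3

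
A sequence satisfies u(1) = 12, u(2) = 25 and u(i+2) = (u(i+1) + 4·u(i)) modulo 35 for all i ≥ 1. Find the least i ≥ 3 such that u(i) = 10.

Computing terms: u(1) = 12, u(2) = 25, u(3) = 3, u(4) = 33, u(5) = 10, u(6) = 2, u(7) = 7, u(8) = 15, u(9) = 8, u(10) = 33, u(11) = 30, u(12) = 22, u(13) = 2, u(14) = 20, u(15) = 28, u(16) = 3, u(17) = 10, u(18) = 22, u(19) = 27, u(20) = 10, u(21) = 13, u(22) = 18, u(23) = 0, u(24) = 2, u(25) = 2, u(26) = 10, u(27) = 18, u(28) = 23, u(29) = 25, u(30) = 12, u(31) = 7, u(32) = 20, u(33) = 13, u(34) = 23, u(35) = 5, u(36) = 27, u(37) = 12, u(38) = 15, u(39) = 28, u(40) = 18, u(41) = 25, u(42) = 27, u(43) = 22, u(44) = 25, u(45) = 8, u(46) = 3, u(47) = 0, u(48) = 12, u(49) = 12, u(50) = 25.
The sequence repeats with period 48.
The value 10 first appears (with i ≥ 3) at u(5).

5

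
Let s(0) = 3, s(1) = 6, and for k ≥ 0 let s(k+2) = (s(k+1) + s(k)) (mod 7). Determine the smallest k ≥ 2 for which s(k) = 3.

4

Listing terms: s(0) = 3; s(1) = 6; s(2) = 2; s(3) = 1; s(4) = 3; s(5) = 4; s(6) = 0; s(7) = 4; s(8) = 4; s(9) = 1; s(10) = 5; s(11) = 6; s(12) = 4; s(13) = 3; s(14) = 0; s(15) = 3; s(16) = 3; s(17) = 6.
Since (s(16), s(17)) = (s(0), s(1)) = (3, 6) (two consecutive terms determine the rest), the sequence is periodic with period 16.
The value 3 first appears (with k ≥ 2) at s(4).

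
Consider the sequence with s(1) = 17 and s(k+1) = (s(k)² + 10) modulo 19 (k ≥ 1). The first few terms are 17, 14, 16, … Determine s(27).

Computing terms: s(1) = 17,  s(2) = 14,  s(3) = 16,  s(4) = 0,  s(5) = 10,  s(6) = 15,  s(7) = 7,  s(8) = 2,  s(9) = 14.
Since s(9) = s(2) = 14, the sequence is eventually periodic: after a pre-period of length 1 it cycles with period 7.
For k ≥ 2, s(k) depends only on (k - 2) mod 7. (27 - 2) mod 7 = 4, so s(27) = s(6) = 15.

15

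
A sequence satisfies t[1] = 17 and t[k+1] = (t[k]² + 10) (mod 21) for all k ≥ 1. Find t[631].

t[1] = 17; t[2] = 5; t[3] = 14; t[4] = 17.
The sequence repeats with period 3.
So t[631] = t[1 + ((631-1) mod 3)] = t[1] = 17.

17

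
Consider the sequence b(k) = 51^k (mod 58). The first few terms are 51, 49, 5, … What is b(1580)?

45

Computing terms: b(1) = 51, b(2) = 49, b(3) = 5, b(4) = 23, b(5) = 13, b(6) = 25, b(7) = 57, b(8) = 7, b(9) = 9, b(10) = 53, b(11) = 35, b(12) = 45, b(13) = 33, b(14) = 1, b(15) = 51.
Since b(15) = b(1) = 51, the sequence is periodic with period 14.
(1580 - 1) mod 14 = 11, so b(1580) = b(12) = 45.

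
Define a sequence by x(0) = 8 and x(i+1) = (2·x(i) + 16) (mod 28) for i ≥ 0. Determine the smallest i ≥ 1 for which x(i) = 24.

Computing terms: x(0) = 8, x(1) = 4, x(2) = 24, x(3) = 8.
Since x(3) = x(0) = 8, the sequence is periodic with period 3.
The value 24 first appears (with i ≥ 1) at x(2).

2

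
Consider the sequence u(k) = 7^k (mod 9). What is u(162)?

1

We have u(1) = 7, u(2) = 4, u(3) = 1, u(4) = 7.
Since u(4) = u(1) = 7, the sequence is periodic with period 3.
(162 - 1) mod 3 = 2, so u(162) = u(3) = 1.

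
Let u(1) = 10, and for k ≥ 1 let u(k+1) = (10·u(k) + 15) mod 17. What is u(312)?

We have u(1) = 10,  u(2) = 13,  u(3) = 9,  u(4) = 3,  u(5) = 11,  u(6) = 6,  u(7) = 7,  u(8) = 0,  u(9) = 15,  u(10) = 12,  u(11) = 16,  u(12) = 5,  u(13) = 14,  u(14) = 2,  u(15) = 1,  u(16) = 8,  u(17) = 10.
The sequence repeats with period 16.
So u(312) = u(1 + ((312-1) mod 16)) = u(8) = 0.

0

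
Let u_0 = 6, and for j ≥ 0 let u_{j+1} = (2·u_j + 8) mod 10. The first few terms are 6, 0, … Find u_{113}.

0

We have u_0 = 6, u_1 = 0, u_2 = 8, u_3 = 4, u_4 = 6.
Since u_4 = u_0 = 6, the sequence is periodic with period 4.
So u_{113} = u_{0 + ((113-0) mod 4)} = u_1 = 0.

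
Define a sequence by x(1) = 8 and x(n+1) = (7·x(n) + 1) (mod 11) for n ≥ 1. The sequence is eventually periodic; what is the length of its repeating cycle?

10

Listing terms: x(1) = 8, x(2) = 2, x(3) = 4, x(4) = 7, x(5) = 6, x(6) = 10, x(7) = 5, x(8) = 3, x(9) = 0, x(10) = 1, x(11) = 8.
The sequence repeats with period 10.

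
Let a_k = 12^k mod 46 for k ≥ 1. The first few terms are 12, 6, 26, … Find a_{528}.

Computing terms: a_1 = 12; a_2 = 6; a_3 = 26; a_4 = 36; a_5 = 18; a_6 = 32; a_7 = 16; a_8 = 8; a_9 = 4; a_{10} = 2; a_{11} = 24; a_{12} = 12.
Since a_{12} = a_1 = 12, the sequence is periodic with period 11.
So a_{528} = a_{1 + ((528-1) mod 11)} = a_{11} = 24.

24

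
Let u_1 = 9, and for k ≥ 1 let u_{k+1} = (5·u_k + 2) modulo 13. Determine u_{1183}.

3

We have u_1 = 9, u_2 = 8, u_3 = 3, u_4 = 4, u_5 = 9.
The sequence repeats with period 4.
(1183 - 1) mod 4 = 2, so u_{1183} = u_3 = 3.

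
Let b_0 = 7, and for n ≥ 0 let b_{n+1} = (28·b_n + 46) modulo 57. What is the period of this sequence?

Computing terms: b_0 = 7; b_1 = 14; b_2 = 39; b_3 = 55; b_4 = 47; b_5 = 51; b_6 = 49; b_7 = 50; b_8 = 21; b_9 = 7.
Since b_9 = b_0 = 7, the sequence is periodic with period 9.

9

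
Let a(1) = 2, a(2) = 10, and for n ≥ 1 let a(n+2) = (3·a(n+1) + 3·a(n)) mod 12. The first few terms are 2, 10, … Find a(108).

a(1) = 2,  a(2) = 10,  a(3) = 0,  a(4) = 6,  a(5) = 6,  a(6) = 0,  a(7) = 6.
Since (a(6), a(7)) = (a(3), a(4)) = (0, 6) (two consecutive terms determine the rest), the sequence is eventually periodic: after a pre-period of length 2 it cycles with period 3.
For n ≥ 3, a(n) depends only on (n - 3) mod 3. (108 - 3) mod 3 = 0, so a(108) = a(3) = 0.

0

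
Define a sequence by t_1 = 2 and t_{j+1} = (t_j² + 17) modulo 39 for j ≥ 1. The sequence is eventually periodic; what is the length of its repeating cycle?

6

t_1 = 2; t_2 = 21; t_3 = 29; t_4 = 0; t_5 = 17; t_6 = 33; t_7 = 14; t_8 = 18; t_9 = 29.
Since t_9 = t_3 = 29, the sequence is eventually periodic: after a pre-period of length 2 it cycles with period 6.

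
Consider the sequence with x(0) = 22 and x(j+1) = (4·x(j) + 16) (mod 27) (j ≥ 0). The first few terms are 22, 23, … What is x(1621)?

23

We have x(0) = 22, x(1) = 23, x(2) = 0, x(3) = 16, x(4) = 26, x(5) = 12, x(6) = 10, x(7) = 2, x(8) = 24, x(9) = 4, x(10) = 5, x(11) = 9, x(12) = 25, x(13) = 8, x(14) = 21, x(15) = 19, x(16) = 11, x(17) = 6, x(18) = 13, x(19) = 14, x(20) = 18, x(21) = 7, x(22) = 17, x(23) = 3, x(24) = 1, x(25) = 20, x(26) = 15, x(27) = 22.
Since x(27) = x(0) = 22, the sequence is periodic with period 27.
(1621 - 0) mod 27 = 1, so x(1621) = x(1) = 23.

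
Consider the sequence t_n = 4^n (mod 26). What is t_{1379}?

Listing terms: t_0 = 1,  t_1 = 4,  t_2 = 16,  t_3 = 12,  t_4 = 22,  t_5 = 10,  t_6 = 14,  t_7 = 4.
Since t_7 = t_1 = 4, the sequence is eventually periodic: after a pre-period of length 1 it cycles with period 6.
For n ≥ 1, t_n depends only on (n - 1) mod 6. (1379 - 1) mod 6 = 4, so t_{1379} = t_5 = 10.

10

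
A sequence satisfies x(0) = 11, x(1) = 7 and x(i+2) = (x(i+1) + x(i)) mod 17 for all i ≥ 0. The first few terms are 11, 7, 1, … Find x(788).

0

Computing terms: x(0) = 11,  x(1) = 7,  x(2) = 1,  x(3) = 8,  x(4) = 9,  x(5) = 0,  x(6) = 9,  x(7) = 9,  x(8) = 1,  x(9) = 10,  x(10) = 11,  x(11) = 4,  x(12) = 15,  x(13) = 2,  x(14) = 0,  x(15) = 2,  x(16) = 2,  x(17) = 4,  x(18) = 6,  x(19) = 10,  x(20) = 16,  x(21) = 9,  x(22) = 8,  x(23) = 0,  x(24) = 8,  x(25) = 8,  x(26) = 16,  x(27) = 7,  x(28) = 6,  x(29) = 13,  x(30) = 2,  x(31) = 15,  x(32) = 0,  x(33) = 15,  x(34) = 15,  x(35) = 13,  x(36) = 11,  x(37) = 7.
The sequence repeats with period 36.
So x(788) = x(0 + ((788-0) mod 36)) = x(32) = 0.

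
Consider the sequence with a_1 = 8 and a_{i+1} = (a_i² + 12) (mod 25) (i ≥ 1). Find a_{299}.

We have a_1 = 8, a_2 = 1, a_3 = 13, a_4 = 6, a_5 = 23, a_6 = 16, a_7 = 18, a_8 = 11, a_9 = 8.
The sequence repeats with period 8.
So a_{299} = a_{1 + ((299-1) mod 8)} = a_3 = 13.

13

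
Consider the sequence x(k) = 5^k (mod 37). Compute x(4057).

19

We have x(1) = 5,  x(2) = 25,  x(3) = 14,  x(4) = 33,  x(5) = 17,  x(6) = 11,  x(7) = 18,  x(8) = 16,  x(9) = 6,  x(10) = 30,  x(11) = 2,  x(12) = 10,  x(13) = 13,  x(14) = 28,  x(15) = 29,  x(16) = 34,  x(17) = 22,  x(18) = 36,  x(19) = 32,  x(20) = 12,  x(21) = 23,  x(22) = 4,  x(23) = 20,  x(24) = 26,  x(25) = 19,  x(26) = 21,  x(27) = 31,  x(28) = 7,  x(29) = 35,  x(30) = 27,  x(31) = 24,  x(32) = 9,  x(33) = 8,  x(34) = 3,  x(35) = 15,  x(36) = 1,  x(37) = 5.
Since x(37) = x(1) = 5, the sequence is periodic with period 36.
So x(4057) = x(1 + ((4057-1) mod 36)) = x(25) = 19.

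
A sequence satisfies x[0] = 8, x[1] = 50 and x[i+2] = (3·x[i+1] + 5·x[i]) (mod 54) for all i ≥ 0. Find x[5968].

x[0] = 8,  x[1] = 50,  x[2] = 28,  x[3] = 10,  x[4] = 8,  x[5] = 20,  x[6] = 46,  x[7] = 22,  x[8] = 26,  x[9] = 26,  x[10] = 46,  x[11] = 52,  x[12] = 8,  x[13] = 14,  x[14] = 28,  x[15] = 46,  x[16] = 8,  x[17] = 38,  x[18] = 46,  x[19] = 4,  x[20] = 26,  x[21] = 44,  x[22] = 46,  x[23] = 34,  x[24] = 8,  x[25] = 32,  x[26] = 28,  x[27] = 28,  x[28] = 8,  x[29] = 2,  x[30] = 46,  x[31] = 40,  x[32] = 26,  x[33] = 8,  x[34] = 46,  x[35] = 16,  x[36] = 8,  x[37] = 50.
The sequence repeats with period 36.
So x[5968] = x[0 + ((5968-0) mod 36)] = x[28] = 8.

8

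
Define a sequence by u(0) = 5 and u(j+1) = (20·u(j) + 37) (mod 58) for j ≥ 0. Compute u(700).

5

u(0) = 5, u(1) = 21, u(2) = 51, u(3) = 13, u(4) = 7, u(5) = 3, u(6) = 39, u(7) = 5.
Since u(7) = u(0) = 5, the sequence is periodic with period 7.
(700 - 0) mod 7 = 0, so u(700) = u(0) = 5.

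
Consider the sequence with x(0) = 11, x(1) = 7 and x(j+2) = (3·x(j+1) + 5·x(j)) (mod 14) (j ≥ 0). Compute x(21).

x(0) = 11, x(1) = 7, x(2) = 6, x(3) = 11, x(4) = 7.
The sequence repeats with period 3.
(21 - 0) mod 3 = 0, so x(21) = x(0) = 11.

11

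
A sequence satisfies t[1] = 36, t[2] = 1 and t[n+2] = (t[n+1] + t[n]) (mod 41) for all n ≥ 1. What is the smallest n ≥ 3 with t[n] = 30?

Listing terms: t[1] = 36, t[2] = 1, t[3] = 37, t[4] = 38, t[5] = 34, t[6] = 31, t[7] = 24, t[8] = 14, t[9] = 38, t[10] = 11, t[11] = 8, t[12] = 19, t[13] = 27, t[14] = 5, t[15] = 32, t[16] = 37, t[17] = 28, t[18] = 24, t[19] = 11, t[20] = 35, t[21] = 5, t[22] = 40, t[23] = 4, t[24] = 3, t[25] = 7, t[26] = 10, t[27] = 17, t[28] = 27, t[29] = 3, t[30] = 30, t[31] = 33, t[32] = 22, t[33] = 14, t[34] = 36, t[35] = 9, t[36] = 4, t[37] = 13, t[38] = 17, t[39] = 30, t[40] = 6, t[41] = 36, t[42] = 1.
Since (t[41], t[42]) = (t[1], t[2]) = (36, 1) (two consecutive terms determine the rest), the sequence is periodic with period 40.
The value 30 first appears (with n ≥ 3) at t[30].

30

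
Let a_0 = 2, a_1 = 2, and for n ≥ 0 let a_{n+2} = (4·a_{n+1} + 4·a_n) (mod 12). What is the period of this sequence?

8

a_0 = 2; a_1 = 2; a_2 = 4; a_3 = 0; a_4 = 4; a_5 = 4; a_6 = 8; a_7 = 0; a_8 = 8; a_9 = 8; a_{10} = 4; a_{11} = 0.
Since (a_{10}, a_{11}) = (a_2, a_3) = (4, 0) (two consecutive terms determine the rest), the sequence is eventually periodic: after a pre-period of length 2 it cycles with period 8.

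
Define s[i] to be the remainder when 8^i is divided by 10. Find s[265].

8

Computing terms: s[1] = 8,  s[2] = 4,  s[3] = 2,  s[4] = 6,  s[5] = 8.
Since s[5] = s[1] = 8, the sequence is periodic with period 4.
(265 - 1) mod 4 = 0, so s[265] = s[1] = 8.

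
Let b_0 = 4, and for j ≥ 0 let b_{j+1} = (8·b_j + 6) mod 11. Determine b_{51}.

5

b_0 = 4,  b_1 = 5,  b_2 = 2,  b_3 = 0,  b_4 = 6,  b_5 = 10,  b_6 = 9,  b_7 = 1,  b_8 = 3,  b_9 = 8,  b_{10} = 4.
The sequence repeats with period 10.
So b_{51} = b_{0 + ((51-0) mod 10)} = b_1 = 5.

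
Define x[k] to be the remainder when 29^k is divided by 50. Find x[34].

31

Computing terms: x[1] = 29; x[2] = 41; x[3] = 39; x[4] = 31; x[5] = 49; x[6] = 21; x[7] = 9; x[8] = 11; x[9] = 19; x[10] = 1; x[11] = 29.
Since x[11] = x[1] = 29, the sequence is periodic with period 10.
So x[34] = x[1 + ((34-1) mod 10)] = x[4] = 31.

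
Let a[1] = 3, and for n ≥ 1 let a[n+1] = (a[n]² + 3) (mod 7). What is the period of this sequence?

We have a[1] = 3, a[2] = 5, a[3] = 0, a[4] = 3.
The sequence repeats with period 3.

3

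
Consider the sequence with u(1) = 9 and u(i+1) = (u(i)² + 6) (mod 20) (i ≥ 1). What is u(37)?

11

Listing terms: u(1) = 9, u(2) = 7, u(3) = 15, u(4) = 11, u(5) = 7.
Since u(5) = u(2) = 7, the sequence is eventually periodic: after a pre-period of length 1 it cycles with period 3.
For i ≥ 2, u(i) depends only on (i - 2) mod 3. (37 - 2) mod 3 = 2, so u(37) = u(4) = 11.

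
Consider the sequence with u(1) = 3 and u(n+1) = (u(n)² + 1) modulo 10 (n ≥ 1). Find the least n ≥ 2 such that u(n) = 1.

3

u(1) = 3, u(2) = 0, u(3) = 1, u(4) = 2, u(5) = 5, u(6) = 6, u(7) = 7, u(8) = 0.
Since u(8) = u(2) = 0, the sequence is eventually periodic: after a pre-period of length 1 it cycles with period 6.
The value 1 first appears (with n ≥ 2) at u(3).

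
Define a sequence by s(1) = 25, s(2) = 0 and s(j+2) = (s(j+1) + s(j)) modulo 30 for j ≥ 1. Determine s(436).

25

s(1) = 25,  s(2) = 0,  s(3) = 25,  s(4) = 25,  s(5) = 20,  s(6) = 15,  s(7) = 5,  s(8) = 20,  s(9) = 25,  s(10) = 15,  s(11) = 10,  s(12) = 25,  s(13) = 5,  s(14) = 0,  s(15) = 5,  s(16) = 5,  s(17) = 10,  s(18) = 15,  s(19) = 25,  s(20) = 10,  s(21) = 5,  s(22) = 15,  s(23) = 20,  s(24) = 5,  s(25) = 25,  s(26) = 0.
Since (s(25), s(26)) = (s(1), s(2)) = (25, 0) (two consecutive terms determine the rest), the sequence is periodic with period 24.
So s(436) = s(1 + ((436-1) mod 24)) = s(4) = 25.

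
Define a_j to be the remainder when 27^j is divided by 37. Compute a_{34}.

Listing terms: a_0 = 1, a_1 = 27, a_2 = 26, a_3 = 36, a_4 = 10, a_5 = 11, a_6 = 1.
Since a_6 = a_0 = 1, the sequence is periodic with period 6.
(34 - 0) mod 6 = 4, so a_{34} = a_4 = 10.

10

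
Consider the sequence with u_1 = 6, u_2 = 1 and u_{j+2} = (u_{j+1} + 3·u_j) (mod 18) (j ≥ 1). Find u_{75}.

1

Listing terms: u_1 = 6, u_2 = 1, u_3 = 1, u_4 = 4, u_5 = 7, u_6 = 1, u_7 = 4.
Since (u_6, u_7) = (u_3, u_4) = (1, 4) (two consecutive terms determine the rest), the sequence is eventually periodic: after a pre-period of length 2 it cycles with period 3.
For j ≥ 3, u_j depends only on (j - 3) mod 3. (75 - 3) mod 3 = 0, so u_{75} = u_3 = 1.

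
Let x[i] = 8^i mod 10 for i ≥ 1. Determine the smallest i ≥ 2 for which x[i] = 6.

We have x[1] = 8; x[2] = 4; x[3] = 2; x[4] = 6; x[5] = 8.
Since x[5] = x[1] = 8, the sequence is periodic with period 4.
The value 6 first appears (with i ≥ 2) at x[4].

4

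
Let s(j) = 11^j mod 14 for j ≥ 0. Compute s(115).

11

We have s(0) = 1,  s(1) = 11,  s(2) = 9,  s(3) = 1.
The sequence repeats with period 3.
So s(115) = s(0 + ((115-0) mod 3)) = s(1) = 11.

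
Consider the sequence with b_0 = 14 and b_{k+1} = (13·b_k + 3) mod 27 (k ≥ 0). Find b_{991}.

23

We have b_0 = 14; b_1 = 23; b_2 = 5; b_3 = 14.
The sequence repeats with period 3.
So b_{991} = b_{0 + ((991-0) mod 3)} = b_1 = 23.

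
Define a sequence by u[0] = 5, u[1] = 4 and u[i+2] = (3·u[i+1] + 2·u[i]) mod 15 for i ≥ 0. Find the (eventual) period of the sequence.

24

Computing terms: u[0] = 5, u[1] = 4, u[2] = 7, u[3] = 14, u[4] = 11, u[5] = 1, u[6] = 10, u[7] = 2, u[8] = 11, u[9] = 7, u[10] = 13, u[11] = 8, u[12] = 5, u[13] = 1, u[14] = 13, u[15] = 11, u[16] = 14, u[17] = 4, u[18] = 10, u[19] = 8, u[20] = 14, u[21] = 13, u[22] = 7, u[23] = 2, u[24] = 5, u[25] = 4.
The sequence repeats with period 24.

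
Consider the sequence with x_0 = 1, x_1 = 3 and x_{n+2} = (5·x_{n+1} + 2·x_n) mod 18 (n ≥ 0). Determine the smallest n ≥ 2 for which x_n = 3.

4

Computing terms: x_0 = 1,  x_1 = 3,  x_2 = 17,  x_3 = 1,  x_4 = 3.
Since (x_3, x_4) = (x_0, x_1) = (1, 3) (two consecutive terms determine the rest), the sequence is periodic with period 3.
The value 3 next appears (with n ≥ 2) at x_4.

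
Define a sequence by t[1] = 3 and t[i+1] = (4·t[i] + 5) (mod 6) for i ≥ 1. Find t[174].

Computing terms: t[1] = 3; t[2] = 5; t[3] = 1; t[4] = 3.
The sequence repeats with period 3.
So t[174] = t[1 + ((174-1) mod 3)] = t[3] = 1.

1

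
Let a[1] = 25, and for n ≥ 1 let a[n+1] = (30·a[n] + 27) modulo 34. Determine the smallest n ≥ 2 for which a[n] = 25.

5

Computing terms: a[1] = 25,  a[2] = 29,  a[3] = 13,  a[4] = 9,  a[5] = 25.
The sequence repeats with period 4.
The value 25 next appears (with n ≥ 2) at a[5].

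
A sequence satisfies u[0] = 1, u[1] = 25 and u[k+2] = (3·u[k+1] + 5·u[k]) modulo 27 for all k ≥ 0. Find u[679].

u[0] = 1,  u[1] = 25,  u[2] = 26,  u[3] = 14,  u[4] = 10,  u[5] = 19,  u[6] = 26,  u[7] = 11,  u[8] = 1,  u[9] = 4,  u[10] = 17,  u[11] = 17,  u[12] = 1,  u[13] = 7,  u[14] = 26,  u[15] = 5,  u[16] = 10,  u[17] = 1,  u[18] = 26,  u[19] = 2,  u[20] = 1,  u[21] = 13,  u[22] = 17,  u[23] = 8,  u[24] = 1,  u[25] = 16,  u[26] = 26,  u[27] = 23,  u[28] = 10,  u[29] = 10,  u[30] = 26,  u[31] = 20,  u[32] = 1,  u[33] = 22,  u[34] = 17,  u[35] = 26,  u[36] = 1,  u[37] = 25.
Since (u[36], u[37]) = (u[0], u[1]) = (1, 25) (two consecutive terms determine the rest), the sequence is periodic with period 36.
So u[679] = u[0 + ((679-0) mod 36)] = u[31] = 20.

20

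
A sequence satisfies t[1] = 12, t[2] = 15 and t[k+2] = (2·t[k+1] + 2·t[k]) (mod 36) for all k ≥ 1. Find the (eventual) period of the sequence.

Computing terms: t[1] = 12; t[2] = 15; t[3] = 18; t[4] = 30; t[5] = 24; t[6] = 0; t[7] = 12; t[8] = 24; t[9] = 0.
Since (t[8], t[9]) = (t[5], t[6]) = (24, 0) (two consecutive terms determine the rest), the sequence is eventually periodic: after a pre-period of length 4 it cycles with period 3.

3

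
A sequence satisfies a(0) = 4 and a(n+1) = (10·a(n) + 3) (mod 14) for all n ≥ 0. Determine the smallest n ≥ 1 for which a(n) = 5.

5

We have a(0) = 4,  a(1) = 1,  a(2) = 13,  a(3) = 7,  a(4) = 3,  a(5) = 5,  a(6) = 11,  a(7) = 1.
Since a(7) = a(1) = 1, the sequence is eventually periodic: after a pre-period of length 1 it cycles with period 6.
The value 5 first appears (with n ≥ 1) at a(5).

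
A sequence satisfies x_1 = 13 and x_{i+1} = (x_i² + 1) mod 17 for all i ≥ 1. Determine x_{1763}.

We have x_1 = 13,  x_2 = 0,  x_3 = 1,  x_4 = 2,  x_5 = 5,  x_6 = 9,  x_7 = 14,  x_8 = 10,  x_9 = 16,  x_{10} = 2.
Since x_{10} = x_4 = 2, the sequence is eventually periodic: after a pre-period of length 3 it cycles with period 6.
For i ≥ 4, x_i depends only on (i - 4) mod 6. (1763 - 4) mod 6 = 1, so x_{1763} = x_5 = 5.

5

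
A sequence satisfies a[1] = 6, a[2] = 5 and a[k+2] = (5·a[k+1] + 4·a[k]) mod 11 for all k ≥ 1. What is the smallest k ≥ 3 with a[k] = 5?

3

a[1] = 6,  a[2] = 5,  a[3] = 5,  a[4] = 1,  a[5] = 3,  a[6] = 8,  a[7] = 8,  a[8] = 6,  a[9] = 7,  a[10] = 4,  a[11] = 4,  a[12] = 3,  a[13] = 9,  a[14] = 2,  a[15] = 2,  a[16] = 7,  a[17] = 10,  a[18] = 1,  a[19] = 1,  a[20] = 9,  a[21] = 5,  a[22] = 6,  a[23] = 6,  a[24] = 10,  a[25] = 8,  a[26] = 3,  a[27] = 3,  a[28] = 5,  a[29] = 4,  a[30] = 7,  a[31] = 7,  a[32] = 8,  a[33] = 2,  a[34] = 9,  a[35] = 9,  a[36] = 4,  a[37] = 1,  a[38] = 10,  a[39] = 10,  a[40] = 2,  a[41] = 6,  a[42] = 5.
The sequence repeats with period 40.
The value 5 first appears (with k ≥ 3) at a[3].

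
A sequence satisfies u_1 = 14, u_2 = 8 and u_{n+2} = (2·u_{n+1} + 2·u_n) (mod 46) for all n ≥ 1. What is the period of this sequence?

We have u_1 = 14, u_2 = 8, u_3 = 44, u_4 = 12, u_5 = 20, u_6 = 18, u_7 = 30, u_8 = 4, u_9 = 22, u_{10} = 6, u_{11} = 10, u_{12} = 32, u_{13} = 38, u_{14} = 2, u_{15} = 34, u_{16} = 26, u_{17} = 28, u_{18} = 16, u_{19} = 42, u_{20} = 24, u_{21} = 40, u_{22} = 36, u_{23} = 14, u_{24} = 8.
The sequence repeats with period 22.

22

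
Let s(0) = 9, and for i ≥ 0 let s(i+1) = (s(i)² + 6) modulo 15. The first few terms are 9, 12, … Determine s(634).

We have s(0) = 9, s(1) = 12, s(2) = 0, s(3) = 6, s(4) = 12.
Since s(4) = s(1) = 12, the sequence is eventually periodic: after a pre-period of length 1 it cycles with period 3.
For i ≥ 1, s(i) depends only on (i - 1) mod 3. (634 - 1) mod 3 = 0, so s(634) = s(1) = 12.

12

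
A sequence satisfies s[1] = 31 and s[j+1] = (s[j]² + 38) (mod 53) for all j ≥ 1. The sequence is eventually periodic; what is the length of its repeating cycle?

s[1] = 31,  s[2] = 45,  s[3] = 49,  s[4] = 1,  s[5] = 39,  s[6] = 22,  s[7] = 45.
Since s[7] = s[2] = 45, the sequence is eventually periodic: after a pre-period of length 1 it cycles with period 5.

5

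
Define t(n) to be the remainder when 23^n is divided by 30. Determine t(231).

17

We have t(1) = 23, t(2) = 19, t(3) = 17, t(4) = 1, t(5) = 23.
The sequence repeats with period 4.
(231 - 1) mod 4 = 2, so t(231) = t(3) = 17.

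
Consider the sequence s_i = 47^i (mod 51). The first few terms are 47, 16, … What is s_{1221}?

We have s_1 = 47, s_2 = 16, s_3 = 38, s_4 = 1, s_5 = 47.
The sequence repeats with period 4.
So s_{1221} = s_{1 + ((1221-1) mod 4)} = s_1 = 47.

47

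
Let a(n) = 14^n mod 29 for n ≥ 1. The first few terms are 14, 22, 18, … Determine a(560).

1

Computing terms: a(1) = 14,  a(2) = 22,  a(3) = 18,  a(4) = 20,  a(5) = 19,  a(6) = 5,  a(7) = 12,  a(8) = 23,  a(9) = 3,  a(10) = 13,  a(11) = 8,  a(12) = 25,  a(13) = 2,  a(14) = 28,  a(15) = 15,  a(16) = 7,  a(17) = 11,  a(18) = 9,  a(19) = 10,  a(20) = 24,  a(21) = 17,  a(22) = 6,  a(23) = 26,  a(24) = 16,  a(25) = 21,  a(26) = 4,  a(27) = 27,  a(28) = 1,  a(29) = 14.
The sequence repeats with period 28.
So a(560) = a(1 + ((560-1) mod 28)) = a(28) = 1.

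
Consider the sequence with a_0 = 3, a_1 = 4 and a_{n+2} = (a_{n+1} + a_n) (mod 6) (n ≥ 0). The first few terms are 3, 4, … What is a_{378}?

a_0 = 3, a_1 = 4, a_2 = 1, a_3 = 5, a_4 = 0, a_5 = 5, a_6 = 5, a_7 = 4, a_8 = 3, a_9 = 1, a_{10} = 4, a_{11} = 5, a_{12} = 3, a_{13} = 2, a_{14} = 5, a_{15} = 1, a_{16} = 0, a_{17} = 1, a_{18} = 1, a_{19} = 2, a_{20} = 3, a_{21} = 5, a_{22} = 2, a_{23} = 1, a_{24} = 3, a_{25} = 4.
Since (a_{24}, a_{25}) = (a_0, a_1) = (3, 4) (two consecutive terms determine the rest), the sequence is periodic with period 24.
So a_{378} = a_{0 + ((378-0) mod 24)} = a_{18} = 1.

1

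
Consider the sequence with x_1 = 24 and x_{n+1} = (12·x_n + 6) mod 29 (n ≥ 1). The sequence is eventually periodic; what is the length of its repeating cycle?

4

We have x_1 = 24; x_2 = 4; x_3 = 25; x_4 = 16; x_5 = 24.
Since x_5 = x_1 = 24, the sequence is periodic with period 4.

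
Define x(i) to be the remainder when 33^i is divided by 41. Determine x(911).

8

Computing terms: x(1) = 33,  x(2) = 23,  x(3) = 21,  x(4) = 37,  x(5) = 32,  x(6) = 31,  x(7) = 39,  x(8) = 16,  x(9) = 36,  x(10) = 40,  x(11) = 8,  x(12) = 18,  x(13) = 20,  x(14) = 4,  x(15) = 9,  x(16) = 10,  x(17) = 2,  x(18) = 25,  x(19) = 5,  x(20) = 1,  x(21) = 33.
Since x(21) = x(1) = 33, the sequence is periodic with period 20.
So x(911) = x(1 + ((911-1) mod 20)) = x(11) = 8.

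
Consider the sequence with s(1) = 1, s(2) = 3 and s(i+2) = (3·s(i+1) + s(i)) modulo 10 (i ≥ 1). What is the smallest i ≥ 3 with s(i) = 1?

11

We have s(1) = 1,  s(2) = 3,  s(3) = 0,  s(4) = 3,  s(5) = 9,  s(6) = 0,  s(7) = 9,  s(8) = 7,  s(9) = 0,  s(10) = 7,  s(11) = 1,  s(12) = 0,  s(13) = 1,  s(14) = 3.
The sequence repeats with period 12.
The value 1 first appears (with i ≥ 3) at s(11).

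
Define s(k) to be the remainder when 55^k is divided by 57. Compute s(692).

28

s(1) = 55,  s(2) = 4,  s(3) = 49,  s(4) = 16,  s(5) = 25,  s(6) = 7,  s(7) = 43,  s(8) = 28,  s(9) = 1,  s(10) = 55.
Since s(10) = s(1) = 55, the sequence is periodic with period 9.
(692 - 1) mod 9 = 7, so s(692) = s(8) = 28.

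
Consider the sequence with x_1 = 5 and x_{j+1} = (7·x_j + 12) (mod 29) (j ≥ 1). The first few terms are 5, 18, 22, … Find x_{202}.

We have x_1 = 5, x_2 = 18, x_3 = 22, x_4 = 21, x_5 = 14, x_6 = 23, x_7 = 28, x_8 = 5.
The sequence repeats with period 7.
(202 - 1) mod 7 = 5, so x_{202} = x_6 = 23.

23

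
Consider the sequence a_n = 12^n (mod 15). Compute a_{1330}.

9

a_1 = 12,  a_2 = 9,  a_3 = 3,  a_4 = 6,  a_5 = 12.
The sequence repeats with period 4.
So a_{1330} = a_{1 + ((1330-1) mod 4)} = a_2 = 9.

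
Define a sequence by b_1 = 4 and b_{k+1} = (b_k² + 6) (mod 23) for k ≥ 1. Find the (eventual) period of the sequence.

Listing terms: b_1 = 4,  b_2 = 22,  b_3 = 7,  b_4 = 9,  b_5 = 18,  b_6 = 8,  b_7 = 1,  b_8 = 7.
Since b_8 = b_3 = 7, the sequence is eventually periodic: after a pre-period of length 2 it cycles with period 5.

5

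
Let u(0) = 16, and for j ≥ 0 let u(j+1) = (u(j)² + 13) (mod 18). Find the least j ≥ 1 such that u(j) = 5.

We have u(0) = 16, u(1) = 17, u(2) = 14, u(3) = 11, u(4) = 8, u(5) = 5, u(6) = 2, u(7) = 17.
Since u(7) = u(1) = 17, the sequence is eventually periodic: after a pre-period of length 1 it cycles with period 6.
The value 5 first appears (with j ≥ 1) at u(5).

5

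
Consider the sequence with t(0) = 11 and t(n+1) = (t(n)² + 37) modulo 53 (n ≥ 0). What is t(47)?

20

We have t(0) = 11,  t(1) = 52,  t(2) = 38,  t(3) = 50,  t(4) = 46,  t(5) = 33,  t(6) = 13,  t(7) = 47,  t(8) = 20,  t(9) = 13.
Since t(9) = t(6) = 13, the sequence is eventually periodic: after a pre-period of length 6 it cycles with period 3.
For n ≥ 6, t(n) depends only on (n - 6) mod 3. (47 - 6) mod 3 = 2, so t(47) = t(8) = 20.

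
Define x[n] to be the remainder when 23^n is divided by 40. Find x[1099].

7

We have x[0] = 1; x[1] = 23; x[2] = 9; x[3] = 7; x[4] = 1.
The sequence repeats with period 4.
(1099 - 0) mod 4 = 3, so x[1099] = x[3] = 7.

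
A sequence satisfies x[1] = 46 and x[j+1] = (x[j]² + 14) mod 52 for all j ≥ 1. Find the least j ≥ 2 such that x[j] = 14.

Computing terms: x[1] = 46,  x[2] = 50,  x[3] = 18,  x[4] = 26,  x[5] = 14,  x[6] = 2,  x[7] = 18.
Since x[7] = x[3] = 18, the sequence is eventually periodic: after a pre-period of length 2 it cycles with period 4.
The value 14 first appears (with j ≥ 2) at x[5].

5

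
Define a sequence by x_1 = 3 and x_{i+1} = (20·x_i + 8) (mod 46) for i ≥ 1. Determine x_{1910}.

Listing terms: x_1 = 3; x_2 = 22; x_3 = 34; x_4 = 44; x_5 = 14; x_6 = 12; x_7 = 18; x_8 = 0; x_9 = 8; x_{10} = 30; x_{11} = 10; x_{12} = 24; x_{13} = 28; x_{14} = 16; x_{15} = 6; x_{16} = 36; x_{17} = 38; x_{18} = 32; x_{19} = 4; x_{20} = 42; x_{21} = 20; x_{22} = 40; x_{23} = 26; x_{24} = 22.
Since x_{24} = x_2 = 22, the sequence is eventually periodic: after a pre-period of length 1 it cycles with period 22.
For i ≥ 2, x_i depends only on (i - 2) mod 22. (1910 - 2) mod 22 = 16, so x_{1910} = x_{18} = 32.

32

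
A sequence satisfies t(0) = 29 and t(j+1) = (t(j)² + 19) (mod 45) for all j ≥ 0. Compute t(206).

44

Listing terms: t(0) = 29,  t(1) = 5,  t(2) = 44,  t(3) = 20,  t(4) = 14,  t(5) = 35,  t(6) = 29.
Since t(6) = t(0) = 29, the sequence is periodic with period 6.
So t(206) = t(0 + ((206-0) mod 6)) = t(2) = 44.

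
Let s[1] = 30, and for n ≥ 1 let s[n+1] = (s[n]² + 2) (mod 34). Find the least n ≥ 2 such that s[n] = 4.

5

s[1] = 30, s[2] = 18, s[3] = 20, s[4] = 28, s[5] = 4, s[6] = 18.
Since s[6] = s[2] = 18, the sequence is eventually periodic: after a pre-period of length 1 it cycles with period 4.
The value 4 first appears (with n ≥ 2) at s[5].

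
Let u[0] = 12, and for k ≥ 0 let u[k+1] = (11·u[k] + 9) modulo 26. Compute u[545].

1

Listing terms: u[0] = 12,  u[1] = 11,  u[2] = 0,  u[3] = 9,  u[4] = 4,  u[5] = 1,  u[6] = 20,  u[7] = 21,  u[8] = 6,  u[9] = 23,  u[10] = 2,  u[11] = 5,  u[12] = 12.
The sequence repeats with period 12.
(545 - 0) mod 12 = 5, so u[545] = u[5] = 1.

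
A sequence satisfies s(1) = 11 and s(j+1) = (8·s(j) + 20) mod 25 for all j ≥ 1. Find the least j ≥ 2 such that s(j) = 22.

s(1) = 11; s(2) = 8; s(3) = 9; s(4) = 17; s(5) = 6; s(6) = 18; s(7) = 14; s(8) = 7; s(9) = 1; s(10) = 3; s(11) = 19; s(12) = 22; s(13) = 21; s(14) = 13; s(15) = 24; s(16) = 12; s(17) = 16; s(18) = 23; s(19) = 4; s(20) = 2; s(21) = 11.
Since s(21) = s(1) = 11, the sequence is periodic with period 20.
The value 22 first appears (with j ≥ 2) at s(12).

12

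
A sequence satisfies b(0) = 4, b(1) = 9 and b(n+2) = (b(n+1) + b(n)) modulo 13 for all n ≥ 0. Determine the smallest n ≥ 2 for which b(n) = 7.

We have b(0) = 4,  b(1) = 9,  b(2) = 0,  b(3) = 9,  b(4) = 9,  b(5) = 5,  b(6) = 1,  b(7) = 6,  b(8) = 7,  b(9) = 0,  b(10) = 7,  b(11) = 7,  b(12) = 1,  b(13) = 8,  b(14) = 9,  b(15) = 4,  b(16) = 0,  b(17) = 4,  b(18) = 4,  b(19) = 8,  b(20) = 12,  b(21) = 7,  b(22) = 6,  b(23) = 0,  b(24) = 6,  b(25) = 6,  b(26) = 12,  b(27) = 5,  b(28) = 4,  b(29) = 9.
The sequence repeats with period 28.
The value 7 first appears (with n ≥ 2) at b(8).

8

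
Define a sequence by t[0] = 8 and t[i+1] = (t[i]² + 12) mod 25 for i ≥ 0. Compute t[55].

We have t[0] = 8,  t[1] = 1,  t[2] = 13,  t[3] = 6,  t[4] = 23,  t[5] = 16,  t[6] = 18,  t[7] = 11,  t[8] = 8.
Since t[8] = t[0] = 8, the sequence is periodic with period 8.
So t[55] = t[0 + ((55-0) mod 8)] = t[7] = 11.

11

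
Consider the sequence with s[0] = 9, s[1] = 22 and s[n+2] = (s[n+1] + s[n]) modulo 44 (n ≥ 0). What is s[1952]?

s[0] = 9,  s[1] = 22,  s[2] = 31,  s[3] = 9,  s[4] = 40,  s[5] = 5,  s[6] = 1,  s[7] = 6,  s[8] = 7,  s[9] = 13,  s[10] = 20,  s[11] = 33,  s[12] = 9,  s[13] = 42,  s[14] = 7,  s[15] = 5,  s[16] = 12,  s[17] = 17,  s[18] = 29,  s[19] = 2,  s[20] = 31,  s[21] = 33,  s[22] = 20,  s[23] = 9,  s[24] = 29,  s[25] = 38,  s[26] = 23,  s[27] = 17,  s[28] = 40,  s[29] = 13,  s[30] = 9,  s[31] = 22.
The sequence repeats with period 30.
(1952 - 0) mod 30 = 2, so s[1952] = s[2] = 31.

31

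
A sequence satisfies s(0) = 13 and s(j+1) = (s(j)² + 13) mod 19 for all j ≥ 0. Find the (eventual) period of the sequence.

Computing terms: s(0) = 13; s(1) = 11; s(2) = 1; s(3) = 14; s(4) = 0; s(5) = 13.
Since s(5) = s(0) = 13, the sequence is periodic with period 5.

5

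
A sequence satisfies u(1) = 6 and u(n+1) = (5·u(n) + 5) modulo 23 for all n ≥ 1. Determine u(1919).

22

Computing terms: u(1) = 6,  u(2) = 12,  u(3) = 19,  u(4) = 8,  u(5) = 22,  u(6) = 0,  u(7) = 5,  u(8) = 7,  u(9) = 17,  u(10) = 21,  u(11) = 18,  u(12) = 3,  u(13) = 20,  u(14) = 13,  u(15) = 1,  u(16) = 10,  u(17) = 9,  u(18) = 4,  u(19) = 2,  u(20) = 15,  u(21) = 11,  u(22) = 14,  u(23) = 6.
Since u(23) = u(1) = 6, the sequence is periodic with period 22.
(1919 - 1) mod 22 = 4, so u(1919) = u(5) = 22.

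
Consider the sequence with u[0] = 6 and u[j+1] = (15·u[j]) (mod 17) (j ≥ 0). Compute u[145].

5

Computing terms: u[0] = 6,  u[1] = 5,  u[2] = 7,  u[3] = 3,  u[4] = 11,  u[5] = 12,  u[6] = 10,  u[7] = 14,  u[8] = 6.
Since u[8] = u[0] = 6, the sequence is periodic with period 8.
(145 - 0) mod 8 = 1, so u[145] = u[1] = 5.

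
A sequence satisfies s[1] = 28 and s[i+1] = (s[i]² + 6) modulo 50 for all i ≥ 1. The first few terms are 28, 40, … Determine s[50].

20

Listing terms: s[1] = 28,  s[2] = 40,  s[3] = 6,  s[4] = 42,  s[5] = 20,  s[6] = 6.
Since s[6] = s[3] = 6, the sequence is eventually periodic: after a pre-period of length 2 it cycles with period 3.
For i ≥ 3, s[i] depends only on (i - 3) mod 3. (50 - 3) mod 3 = 2, so s[50] = s[5] = 20.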